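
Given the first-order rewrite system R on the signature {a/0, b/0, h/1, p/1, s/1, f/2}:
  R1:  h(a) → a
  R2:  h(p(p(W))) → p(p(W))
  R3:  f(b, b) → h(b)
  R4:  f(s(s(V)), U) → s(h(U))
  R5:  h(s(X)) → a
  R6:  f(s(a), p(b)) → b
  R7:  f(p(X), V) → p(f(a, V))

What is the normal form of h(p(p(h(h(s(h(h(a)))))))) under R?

1. h(p(p(h(h(s(h(h(a))))))))  →  p(p(h(h(s(h(h(a)))))))   [R2 at ε]
2. p(p(h(h(s(h(h(a)))))))  →  p(p(h(a)))   [R5 at 1.1.1]
3. p(p(h(a)))  →  p(p(a))   [R1 at 1.1]

p(p(a))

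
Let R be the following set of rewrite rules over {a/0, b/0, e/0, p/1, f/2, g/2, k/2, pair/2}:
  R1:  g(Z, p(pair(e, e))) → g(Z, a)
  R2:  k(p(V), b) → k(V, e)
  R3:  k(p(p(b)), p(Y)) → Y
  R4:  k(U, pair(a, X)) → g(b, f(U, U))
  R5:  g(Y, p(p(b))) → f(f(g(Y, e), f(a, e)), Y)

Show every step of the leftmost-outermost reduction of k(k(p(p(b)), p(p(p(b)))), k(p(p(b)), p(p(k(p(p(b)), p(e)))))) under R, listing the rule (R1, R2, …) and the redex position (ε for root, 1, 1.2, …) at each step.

e

1. k(k(p(p(b)), p(p(p(b)))), k(p(p(b)), p(p(k(p(p(b)), p(e))))))  →  k(p(p(b)), k(p(p(b)), p(p(k(p(p(b)), p(e))))))   [R3 at 1]
2. k(p(p(b)), k(p(p(b)), p(p(k(p(p(b)), p(e))))))  →  k(p(p(b)), p(k(p(p(b)), p(e))))   [R3 at 2]
3. k(p(p(b)), p(k(p(p(b)), p(e))))  →  k(p(p(b)), p(e))   [R3 at ε]
4. k(p(p(b)), p(e))  →  e   [R3 at ε]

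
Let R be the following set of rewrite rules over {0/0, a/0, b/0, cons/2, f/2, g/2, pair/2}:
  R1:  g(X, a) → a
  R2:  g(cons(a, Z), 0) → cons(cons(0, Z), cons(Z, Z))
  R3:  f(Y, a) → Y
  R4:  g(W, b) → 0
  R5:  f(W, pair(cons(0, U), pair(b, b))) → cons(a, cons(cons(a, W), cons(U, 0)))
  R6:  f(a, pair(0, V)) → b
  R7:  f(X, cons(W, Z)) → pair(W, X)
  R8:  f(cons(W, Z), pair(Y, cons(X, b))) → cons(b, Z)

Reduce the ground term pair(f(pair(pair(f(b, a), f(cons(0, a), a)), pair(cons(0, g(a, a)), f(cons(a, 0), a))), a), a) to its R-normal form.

1. pair(f(pair(pair(f(b, a), f(cons(0, a), a)), pair(cons(0, g(a, a)), f(cons(a, 0), a))), a), a)  →  pair(pair(pair(f(b, a), f(cons(0, a), a)), pair(cons(0, g(a, a)), f(cons(a, 0), a))), a)   [R3 at 1]
2. pair(pair(pair(f(b, a), f(cons(0, a), a)), pair(cons(0, g(a, a)), f(cons(a, 0), a))), a)  →  pair(pair(pair(b, f(cons(0, a), a)), pair(cons(0, g(a, a)), f(cons(a, 0), a))), a)   [R3 at 1.1.1]
3. pair(pair(pair(b, f(cons(0, a), a)), pair(cons(0, g(a, a)), f(cons(a, 0), a))), a)  →  pair(pair(pair(b, cons(0, a)), pair(cons(0, g(a, a)), f(cons(a, 0), a))), a)   [R3 at 1.1.2]
4. pair(pair(pair(b, cons(0, a)), pair(cons(0, g(a, a)), f(cons(a, 0), a))), a)  →  pair(pair(pair(b, cons(0, a)), pair(cons(0, a), f(cons(a, 0), a))), a)   [R1 at 1.2.1.2]
5. pair(pair(pair(b, cons(0, a)), pair(cons(0, a), f(cons(a, 0), a))), a)  →  pair(pair(pair(b, cons(0, a)), pair(cons(0, a), cons(a, 0))), a)   [R3 at 1.2.2]

pair(pair(pair(b, cons(0, a)), pair(cons(0, a), cons(a, 0))), a)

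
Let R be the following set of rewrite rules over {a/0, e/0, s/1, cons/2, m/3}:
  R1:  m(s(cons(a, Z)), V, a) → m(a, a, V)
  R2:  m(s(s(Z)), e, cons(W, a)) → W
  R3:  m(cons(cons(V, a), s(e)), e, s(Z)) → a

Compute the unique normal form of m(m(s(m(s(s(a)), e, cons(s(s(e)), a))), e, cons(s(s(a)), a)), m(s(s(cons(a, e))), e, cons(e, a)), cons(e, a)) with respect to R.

e

1. m(m(s(m(s(s(a)), e, cons(s(s(e)), a))), e, cons(s(s(a)), a)), m(s(s(cons(a, e))), e, cons(e, a)), cons(e, a))  →  m(m(s(s(s(e))), e, cons(s(s(a)), a)), m(s(s(cons(a, e))), e, cons(e, a)), cons(e, a))   [R2 at 1.1.1]
2. m(m(s(s(s(e))), e, cons(s(s(a)), a)), m(s(s(cons(a, e))), e, cons(e, a)), cons(e, a))  →  m(s(s(a)), m(s(s(cons(a, e))), e, cons(e, a)), cons(e, a))   [R2 at 1]
3. m(s(s(a)), m(s(s(cons(a, e))), e, cons(e, a)), cons(e, a))  →  m(s(s(a)), e, cons(e, a))   [R2 at 2]
4. m(s(s(a)), e, cons(e, a))  →  e   [R2 at ε]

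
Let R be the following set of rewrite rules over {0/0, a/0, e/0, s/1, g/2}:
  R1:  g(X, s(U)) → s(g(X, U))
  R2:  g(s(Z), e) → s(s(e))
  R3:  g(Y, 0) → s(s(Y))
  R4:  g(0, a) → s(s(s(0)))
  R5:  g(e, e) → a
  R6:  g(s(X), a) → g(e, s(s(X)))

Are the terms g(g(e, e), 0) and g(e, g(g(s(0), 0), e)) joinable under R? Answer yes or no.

Reduce t₁ = g(g(e, e), 0):
1. g(g(e, e), 0)  →  s(s(g(e, e)))   [R3 at ε]
2. s(s(g(e, e)))  →  s(s(a))   [R5 at 1.1]

Reduce t₂ = g(e, g(g(s(0), 0), e)):
1. g(e, g(g(s(0), 0), e))  →  g(e, g(s(s(s(0))), e))   [R3 at 2.1]
2. g(e, g(s(s(s(0))), e))  →  g(e, s(s(e)))   [R2 at 2]
3. g(e, s(s(e)))  →  s(g(e, s(e)))   [R1 at ε]
4. s(g(e, s(e)))  →  s(s(g(e, e)))   [R1 at 1]
5. s(s(g(e, e)))  →  s(s(a))   [R5 at 1.1]

yes — NF(t₁) = s(s(a)), NF(t₂) = s(s(a))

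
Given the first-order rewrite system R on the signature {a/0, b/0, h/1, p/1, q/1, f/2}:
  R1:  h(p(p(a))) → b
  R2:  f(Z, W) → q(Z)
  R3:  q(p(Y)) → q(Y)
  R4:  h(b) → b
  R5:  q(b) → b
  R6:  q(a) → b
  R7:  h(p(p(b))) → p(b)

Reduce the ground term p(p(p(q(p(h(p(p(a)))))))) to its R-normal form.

p(p(p(b)))

1. p(p(p(q(p(h(p(p(a))))))))  →  p(p(p(q(h(p(p(a)))))))   [R3 at 1.1.1]
2. p(p(p(q(h(p(p(a)))))))  →  p(p(p(q(b))))   [R1 at 1.1.1.1]
3. p(p(p(q(b))))  →  p(p(p(b)))   [R5 at 1.1.1]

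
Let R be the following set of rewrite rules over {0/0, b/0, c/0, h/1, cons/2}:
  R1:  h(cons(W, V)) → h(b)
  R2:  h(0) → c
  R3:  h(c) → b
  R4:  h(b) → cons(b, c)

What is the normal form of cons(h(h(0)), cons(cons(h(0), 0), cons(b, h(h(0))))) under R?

1. cons(h(h(0)), cons(cons(h(0), 0), cons(b, h(h(0)))))  →  cons(h(c), cons(cons(h(0), 0), cons(b, h(h(0)))))   [R2 at 1.1]
2. cons(h(c), cons(cons(h(0), 0), cons(b, h(h(0)))))  →  cons(b, cons(cons(h(0), 0), cons(b, h(h(0)))))   [R3 at 1]
3. cons(b, cons(cons(h(0), 0), cons(b, h(h(0)))))  →  cons(b, cons(cons(c, 0), cons(b, h(h(0)))))   [R2 at 2.1.1]
4. cons(b, cons(cons(c, 0), cons(b, h(h(0)))))  →  cons(b, cons(cons(c, 0), cons(b, h(c))))   [R2 at 2.2.2.1]
5. cons(b, cons(cons(c, 0), cons(b, h(c))))  →  cons(b, cons(cons(c, 0), cons(b, b)))   [R3 at 2.2.2]

cons(b, cons(cons(c, 0), cons(b, b)))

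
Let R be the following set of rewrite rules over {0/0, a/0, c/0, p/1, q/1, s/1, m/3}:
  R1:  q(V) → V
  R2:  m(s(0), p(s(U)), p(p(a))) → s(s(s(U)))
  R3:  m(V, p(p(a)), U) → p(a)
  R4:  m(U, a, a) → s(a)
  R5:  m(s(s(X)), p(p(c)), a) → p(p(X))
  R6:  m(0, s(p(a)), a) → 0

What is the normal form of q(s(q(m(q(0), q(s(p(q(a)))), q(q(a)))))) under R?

s(0)

1. q(s(q(m(q(0), q(s(p(q(a)))), q(q(a))))))  →  s(q(m(q(0), q(s(p(q(a)))), q(q(a)))))   [R1 at ε]
2. s(q(m(q(0), q(s(p(q(a)))), q(q(a)))))  →  s(m(q(0), q(s(p(q(a)))), q(q(a))))   [R1 at 1]
3. s(m(q(0), q(s(p(q(a)))), q(q(a))))  →  s(m(0, q(s(p(q(a)))), q(q(a))))   [R1 at 1.1]
4. s(m(0, q(s(p(q(a)))), q(q(a))))  →  s(m(0, s(p(q(a))), q(q(a))))   [R1 at 1.2]
5. s(m(0, s(p(q(a))), q(q(a))))  →  s(m(0, s(p(a)), q(q(a))))   [R1 at 1.2.1.1]
6. s(m(0, s(p(a)), q(q(a))))  →  s(m(0, s(p(a)), q(a)))   [R1 at 1.3]
7. s(m(0, s(p(a)), q(a)))  →  s(m(0, s(p(a)), a))   [R1 at 1.3]
8. s(m(0, s(p(a)), a))  →  s(0)   [R6 at 1]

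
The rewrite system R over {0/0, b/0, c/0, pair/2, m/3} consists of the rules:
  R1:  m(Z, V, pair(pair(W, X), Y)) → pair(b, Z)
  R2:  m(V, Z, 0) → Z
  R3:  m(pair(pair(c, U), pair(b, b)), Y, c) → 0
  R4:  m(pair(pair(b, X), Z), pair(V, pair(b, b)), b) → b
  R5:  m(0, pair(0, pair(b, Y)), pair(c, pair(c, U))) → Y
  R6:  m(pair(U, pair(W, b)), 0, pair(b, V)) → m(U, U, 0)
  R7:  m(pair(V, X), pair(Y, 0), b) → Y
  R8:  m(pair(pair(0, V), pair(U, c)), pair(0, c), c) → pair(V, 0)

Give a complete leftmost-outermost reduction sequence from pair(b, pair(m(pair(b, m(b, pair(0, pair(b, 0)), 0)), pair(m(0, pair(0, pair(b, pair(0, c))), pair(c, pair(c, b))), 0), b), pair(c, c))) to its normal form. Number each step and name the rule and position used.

pair(b, pair(pair(0, c), pair(c, c)))

1. pair(b, pair(m(pair(b, m(b, pair(0, pair(b, 0)), 0)), pair(m(0, pair(0, pair(b, pair(0, c))), pair(c, pair(c, b))), 0), b), pair(c, c)))  →  pair(b, pair(m(0, pair(0, pair(b, pair(0, c))), pair(c, pair(c, b))), pair(c, c)))   [R7 at 2.1]
2. pair(b, pair(m(0, pair(0, pair(b, pair(0, c))), pair(c, pair(c, b))), pair(c, c)))  →  pair(b, pair(pair(0, c), pair(c, c)))   [R5 at 2.1]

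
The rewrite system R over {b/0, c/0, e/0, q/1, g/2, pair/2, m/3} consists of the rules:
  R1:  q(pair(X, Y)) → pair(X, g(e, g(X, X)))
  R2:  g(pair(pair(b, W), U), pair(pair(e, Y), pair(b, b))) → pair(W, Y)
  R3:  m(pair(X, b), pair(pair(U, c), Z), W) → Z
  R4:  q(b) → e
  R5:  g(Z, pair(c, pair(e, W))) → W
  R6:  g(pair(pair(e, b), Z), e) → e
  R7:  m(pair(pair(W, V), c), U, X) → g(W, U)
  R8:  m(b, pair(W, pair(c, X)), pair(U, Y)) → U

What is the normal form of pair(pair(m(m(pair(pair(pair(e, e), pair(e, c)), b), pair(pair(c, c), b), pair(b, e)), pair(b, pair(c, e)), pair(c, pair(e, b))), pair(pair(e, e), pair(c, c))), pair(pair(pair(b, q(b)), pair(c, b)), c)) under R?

pair(pair(c, pair(pair(e, e), pair(c, c))), pair(pair(pair(b, e), pair(c, b)), c))

1. pair(pair(m(m(pair(pair(pair(e, e), pair(e, c)), b), pair(pair(c, c), b), pair(b, e)), pair(b, pair(c, e)), pair(c, pair(e, b))), pair(pair(e, e), pair(c, c))), pair(pair(pair(b, q(b)), pair(c, b)), c))  →  pair(pair(m(b, pair(b, pair(c, e)), pair(c, pair(e, b))), pair(pair(e, e), pair(c, c))), pair(pair(pair(b, q(b)), pair(c, b)), c))   [R3 at 1.1.1]
2. pair(pair(m(b, pair(b, pair(c, e)), pair(c, pair(e, b))), pair(pair(e, e), pair(c, c))), pair(pair(pair(b, q(b)), pair(c, b)), c))  →  pair(pair(c, pair(pair(e, e), pair(c, c))), pair(pair(pair(b, q(b)), pair(c, b)), c))   [R8 at 1.1]
3. pair(pair(c, pair(pair(e, e), pair(c, c))), pair(pair(pair(b, q(b)), pair(c, b)), c))  →  pair(pair(c, pair(pair(e, e), pair(c, c))), pair(pair(pair(b, e), pair(c, b)), c))   [R4 at 2.1.1.2]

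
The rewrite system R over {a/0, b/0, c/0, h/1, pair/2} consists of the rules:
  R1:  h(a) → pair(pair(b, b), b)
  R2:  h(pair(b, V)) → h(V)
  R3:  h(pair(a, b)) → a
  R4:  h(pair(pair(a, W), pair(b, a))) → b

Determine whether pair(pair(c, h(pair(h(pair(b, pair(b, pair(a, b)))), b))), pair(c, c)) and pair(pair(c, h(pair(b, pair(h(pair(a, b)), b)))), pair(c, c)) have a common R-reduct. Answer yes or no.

yes — NF(t₁) = pair(pair(c, a), pair(c, c)), NF(t₂) = pair(pair(c, a), pair(c, c))

Reduce t₁ = pair(pair(c, h(pair(h(pair(b, pair(b, pair(a, b)))), b))), pair(c, c)):
1. pair(pair(c, h(pair(h(pair(b, pair(b, pair(a, b)))), b))), pair(c, c))  →  pair(pair(c, h(pair(h(pair(b, pair(a, b))), b))), pair(c, c))   [R2 at 1.2.1.1]
2. pair(pair(c, h(pair(h(pair(b, pair(a, b))), b))), pair(c, c))  →  pair(pair(c, h(pair(h(pair(a, b)), b))), pair(c, c))   [R2 at 1.2.1.1]
3. pair(pair(c, h(pair(h(pair(a, b)), b))), pair(c, c))  →  pair(pair(c, h(pair(a, b))), pair(c, c))   [R3 at 1.2.1.1]
4. pair(pair(c, h(pair(a, b))), pair(c, c))  →  pair(pair(c, a), pair(c, c))   [R3 at 1.2]

Reduce t₂ = pair(pair(c, h(pair(b, pair(h(pair(a, b)), b)))), pair(c, c)):
1. pair(pair(c, h(pair(b, pair(h(pair(a, b)), b)))), pair(c, c))  →  pair(pair(c, h(pair(h(pair(a, b)), b))), pair(c, c))   [R2 at 1.2]
2. pair(pair(c, h(pair(h(pair(a, b)), b))), pair(c, c))  →  pair(pair(c, h(pair(a, b))), pair(c, c))   [R3 at 1.2.1.1]
3. pair(pair(c, h(pair(a, b))), pair(c, c))  →  pair(pair(c, a), pair(c, c))   [R3 at 1.2]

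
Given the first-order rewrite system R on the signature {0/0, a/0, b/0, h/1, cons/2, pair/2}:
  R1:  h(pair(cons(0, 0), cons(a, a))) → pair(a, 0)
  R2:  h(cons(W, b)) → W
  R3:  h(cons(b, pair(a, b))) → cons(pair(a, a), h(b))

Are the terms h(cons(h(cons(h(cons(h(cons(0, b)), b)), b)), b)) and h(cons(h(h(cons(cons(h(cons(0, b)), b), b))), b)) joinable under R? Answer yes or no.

Reduce t₁ = h(cons(h(cons(h(cons(h(cons(0, b)), b)), b)), b)):
1. h(cons(h(cons(h(cons(h(cons(0, b)), b)), b)), b))  →  h(cons(h(cons(h(cons(0, b)), b)), b))   [R2 at ε]
2. h(cons(h(cons(h(cons(0, b)), b)), b))  →  h(cons(h(cons(0, b)), b))   [R2 at ε]
3. h(cons(h(cons(0, b)), b))  →  h(cons(0, b))   [R2 at ε]
4. h(cons(0, b))  →  0   [R2 at ε]

Reduce t₂ = h(cons(h(h(cons(cons(h(cons(0, b)), b), b))), b)):
1. h(cons(h(h(cons(cons(h(cons(0, b)), b), b))), b))  →  h(h(cons(cons(h(cons(0, b)), b), b)))   [R2 at ε]
2. h(h(cons(cons(h(cons(0, b)), b), b)))  →  h(cons(h(cons(0, b)), b))   [R2 at 1]
3. h(cons(h(cons(0, b)), b))  →  h(cons(0, b))   [R2 at ε]
4. h(cons(0, b))  →  0   [R2 at ε]

yes — NF(t₁) = 0, NF(t₂) = 0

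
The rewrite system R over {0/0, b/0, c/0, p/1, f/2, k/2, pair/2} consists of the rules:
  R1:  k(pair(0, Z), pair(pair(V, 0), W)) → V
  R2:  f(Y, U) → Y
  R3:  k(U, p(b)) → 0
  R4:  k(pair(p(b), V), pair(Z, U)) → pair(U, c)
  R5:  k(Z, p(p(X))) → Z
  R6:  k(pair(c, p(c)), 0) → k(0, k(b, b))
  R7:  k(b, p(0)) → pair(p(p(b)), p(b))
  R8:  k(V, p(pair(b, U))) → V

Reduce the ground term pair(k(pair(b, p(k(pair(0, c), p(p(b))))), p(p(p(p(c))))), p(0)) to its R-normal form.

1. pair(k(pair(b, p(k(pair(0, c), p(p(b))))), p(p(p(p(c))))), p(0))  →  pair(pair(b, p(k(pair(0, c), p(p(b))))), p(0))   [R5 at 1]
2. pair(pair(b, p(k(pair(0, c), p(p(b))))), p(0))  →  pair(pair(b, p(pair(0, c))), p(0))   [R5 at 1.2.1]

pair(pair(b, p(pair(0, c))), p(0))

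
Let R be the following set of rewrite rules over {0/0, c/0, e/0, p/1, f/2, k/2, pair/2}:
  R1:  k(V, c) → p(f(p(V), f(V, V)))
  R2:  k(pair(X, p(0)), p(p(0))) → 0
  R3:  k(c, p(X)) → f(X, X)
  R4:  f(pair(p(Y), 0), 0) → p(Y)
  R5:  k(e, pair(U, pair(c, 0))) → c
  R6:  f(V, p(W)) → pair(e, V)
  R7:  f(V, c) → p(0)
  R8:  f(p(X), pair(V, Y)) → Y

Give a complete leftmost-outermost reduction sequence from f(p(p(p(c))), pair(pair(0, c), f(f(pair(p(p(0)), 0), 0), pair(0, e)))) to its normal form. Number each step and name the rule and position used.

e

1. f(p(p(p(c))), pair(pair(0, c), f(f(pair(p(p(0)), 0), 0), pair(0, e))))  →  f(f(pair(p(p(0)), 0), 0), pair(0, e))   [R8 at ε]
2. f(f(pair(p(p(0)), 0), 0), pair(0, e))  →  f(p(p(0)), pair(0, e))   [R4 at 1]
3. f(p(p(0)), pair(0, e))  →  e   [R8 at ε]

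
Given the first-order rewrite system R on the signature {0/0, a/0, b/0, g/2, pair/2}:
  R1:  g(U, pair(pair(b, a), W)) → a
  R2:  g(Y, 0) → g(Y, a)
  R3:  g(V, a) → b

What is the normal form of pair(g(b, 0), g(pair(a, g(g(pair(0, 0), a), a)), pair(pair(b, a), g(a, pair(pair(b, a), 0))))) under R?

1. pair(g(b, 0), g(pair(a, g(g(pair(0, 0), a), a)), pair(pair(b, a), g(a, pair(pair(b, a), 0)))))  →  pair(g(b, a), g(pair(a, g(g(pair(0, 0), a), a)), pair(pair(b, a), g(a, pair(pair(b, a), 0)))))   [R2 at 1]
2. pair(g(b, a), g(pair(a, g(g(pair(0, 0), a), a)), pair(pair(b, a), g(a, pair(pair(b, a), 0)))))  →  pair(b, g(pair(a, g(g(pair(0, 0), a), a)), pair(pair(b, a), g(a, pair(pair(b, a), 0)))))   [R3 at 1]
3. pair(b, g(pair(a, g(g(pair(0, 0), a), a)), pair(pair(b, a), g(a, pair(pair(b, a), 0)))))  →  pair(b, a)   [R1 at 2]

pair(b, a)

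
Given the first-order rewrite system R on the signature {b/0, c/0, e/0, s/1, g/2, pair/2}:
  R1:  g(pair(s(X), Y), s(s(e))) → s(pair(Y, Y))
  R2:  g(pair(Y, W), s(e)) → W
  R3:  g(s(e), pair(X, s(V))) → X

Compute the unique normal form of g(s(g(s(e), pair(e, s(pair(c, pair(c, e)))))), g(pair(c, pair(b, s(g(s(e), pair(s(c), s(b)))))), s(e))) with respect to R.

1. g(s(g(s(e), pair(e, s(pair(c, pair(c, e)))))), g(pair(c, pair(b, s(g(s(e), pair(s(c), s(b)))))), s(e)))  →  g(s(e), g(pair(c, pair(b, s(g(s(e), pair(s(c), s(b)))))), s(e)))   [R3 at 1.1]
2. g(s(e), g(pair(c, pair(b, s(g(s(e), pair(s(c), s(b)))))), s(e)))  →  g(s(e), pair(b, s(g(s(e), pair(s(c), s(b))))))   [R2 at 2]
3. g(s(e), pair(b, s(g(s(e), pair(s(c), s(b))))))  →  b   [R3 at ε]

b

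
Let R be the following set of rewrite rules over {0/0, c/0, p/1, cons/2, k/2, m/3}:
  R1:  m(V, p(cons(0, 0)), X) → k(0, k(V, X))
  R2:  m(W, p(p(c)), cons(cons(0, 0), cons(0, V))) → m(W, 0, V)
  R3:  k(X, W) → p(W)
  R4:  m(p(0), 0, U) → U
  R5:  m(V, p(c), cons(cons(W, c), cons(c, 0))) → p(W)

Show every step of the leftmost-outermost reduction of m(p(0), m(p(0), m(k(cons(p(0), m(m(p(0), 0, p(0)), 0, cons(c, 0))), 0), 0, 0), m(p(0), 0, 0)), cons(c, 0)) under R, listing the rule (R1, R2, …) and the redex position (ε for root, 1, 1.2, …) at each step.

cons(c, 0)

1. m(p(0), m(p(0), m(k(cons(p(0), m(m(p(0), 0, p(0)), 0, cons(c, 0))), 0), 0, 0), m(p(0), 0, 0)), cons(c, 0))  →  m(p(0), m(p(0), m(p(0), 0, 0), m(p(0), 0, 0)), cons(c, 0))   [R3 at 2.2.1]
2. m(p(0), m(p(0), m(p(0), 0, 0), m(p(0), 0, 0)), cons(c, 0))  →  m(p(0), m(p(0), 0, m(p(0), 0, 0)), cons(c, 0))   [R4 at 2.2]
3. m(p(0), m(p(0), 0, m(p(0), 0, 0)), cons(c, 0))  →  m(p(0), m(p(0), 0, 0), cons(c, 0))   [R4 at 2]
4. m(p(0), m(p(0), 0, 0), cons(c, 0))  →  m(p(0), 0, cons(c, 0))   [R4 at 2]
5. m(p(0), 0, cons(c, 0))  →  cons(c, 0)   [R4 at ε]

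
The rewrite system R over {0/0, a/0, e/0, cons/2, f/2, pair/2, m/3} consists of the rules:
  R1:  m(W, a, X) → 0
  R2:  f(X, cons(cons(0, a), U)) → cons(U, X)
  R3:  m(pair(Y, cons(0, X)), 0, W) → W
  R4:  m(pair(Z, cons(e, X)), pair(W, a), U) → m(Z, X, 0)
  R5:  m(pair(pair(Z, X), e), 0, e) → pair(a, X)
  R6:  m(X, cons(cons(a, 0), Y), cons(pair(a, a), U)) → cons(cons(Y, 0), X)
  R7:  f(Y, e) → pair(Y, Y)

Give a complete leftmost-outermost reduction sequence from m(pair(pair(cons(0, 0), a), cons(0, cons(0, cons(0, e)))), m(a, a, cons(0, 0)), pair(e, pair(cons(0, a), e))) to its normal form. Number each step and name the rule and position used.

pair(e, pair(cons(0, a), e))

1. m(pair(pair(cons(0, 0), a), cons(0, cons(0, cons(0, e)))), m(a, a, cons(0, 0)), pair(e, pair(cons(0, a), e)))  →  m(pair(pair(cons(0, 0), a), cons(0, cons(0, cons(0, e)))), 0, pair(e, pair(cons(0, a), e)))   [R1 at 2]
2. m(pair(pair(cons(0, 0), a), cons(0, cons(0, cons(0, e)))), 0, pair(e, pair(cons(0, a), e)))  →  pair(e, pair(cons(0, a), e))   [R3 at ε]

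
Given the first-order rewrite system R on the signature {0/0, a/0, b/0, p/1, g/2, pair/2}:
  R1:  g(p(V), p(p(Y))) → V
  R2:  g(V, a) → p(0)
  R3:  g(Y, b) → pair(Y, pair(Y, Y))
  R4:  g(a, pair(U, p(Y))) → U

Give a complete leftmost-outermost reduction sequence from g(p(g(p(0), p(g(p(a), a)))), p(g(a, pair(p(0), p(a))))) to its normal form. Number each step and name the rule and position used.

1. g(p(g(p(0), p(g(p(a), a)))), p(g(a, pair(p(0), p(a)))))  →  g(p(g(p(0), p(p(0)))), p(g(a, pair(p(0), p(a)))))   [R2 at 1.1.2.1]
2. g(p(g(p(0), p(p(0)))), p(g(a, pair(p(0), p(a)))))  →  g(p(0), p(g(a, pair(p(0), p(a)))))   [R1 at 1.1]
3. g(p(0), p(g(a, pair(p(0), p(a)))))  →  g(p(0), p(p(0)))   [R4 at 2.1]
4. g(p(0), p(p(0)))  →  0   [R1 at ε]

0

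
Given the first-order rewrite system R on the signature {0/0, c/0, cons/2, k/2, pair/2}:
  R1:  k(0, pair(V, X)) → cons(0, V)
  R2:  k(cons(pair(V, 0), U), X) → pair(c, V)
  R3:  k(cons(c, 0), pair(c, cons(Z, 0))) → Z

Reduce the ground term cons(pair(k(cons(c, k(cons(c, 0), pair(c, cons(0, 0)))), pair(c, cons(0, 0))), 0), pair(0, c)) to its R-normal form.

1. cons(pair(k(cons(c, k(cons(c, 0), pair(c, cons(0, 0)))), pair(c, cons(0, 0))), 0), pair(0, c))  →  cons(pair(k(cons(c, 0), pair(c, cons(0, 0))), 0), pair(0, c))   [R3 at 1.1.1.2]
2. cons(pair(k(cons(c, 0), pair(c, cons(0, 0))), 0), pair(0, c))  →  cons(pair(0, 0), pair(0, c))   [R3 at 1.1]

cons(pair(0, 0), pair(0, c))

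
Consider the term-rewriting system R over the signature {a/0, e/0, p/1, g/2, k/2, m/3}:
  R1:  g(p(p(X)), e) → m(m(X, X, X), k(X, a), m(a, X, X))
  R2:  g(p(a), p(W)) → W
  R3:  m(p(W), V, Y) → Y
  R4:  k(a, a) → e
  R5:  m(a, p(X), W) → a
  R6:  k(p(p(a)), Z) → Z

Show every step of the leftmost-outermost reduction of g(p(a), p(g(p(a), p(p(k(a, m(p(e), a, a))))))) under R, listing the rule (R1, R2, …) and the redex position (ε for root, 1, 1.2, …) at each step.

1. g(p(a), p(g(p(a), p(p(k(a, m(p(e), a, a)))))))  →  g(p(a), p(p(k(a, m(p(e), a, a)))))   [R2 at ε]
2. g(p(a), p(p(k(a, m(p(e), a, a)))))  →  p(k(a, m(p(e), a, a)))   [R2 at ε]
3. p(k(a, m(p(e), a, a)))  →  p(k(a, a))   [R3 at 1.2]
4. p(k(a, a))  →  p(e)   [R4 at 1]

p(e)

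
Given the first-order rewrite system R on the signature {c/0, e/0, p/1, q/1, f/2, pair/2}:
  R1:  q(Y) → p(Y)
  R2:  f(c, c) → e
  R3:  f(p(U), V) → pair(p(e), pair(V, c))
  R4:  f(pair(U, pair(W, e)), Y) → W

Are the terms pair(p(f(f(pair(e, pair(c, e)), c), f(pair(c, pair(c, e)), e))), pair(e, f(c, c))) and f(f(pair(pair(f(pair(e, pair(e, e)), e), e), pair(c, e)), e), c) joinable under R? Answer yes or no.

no — NF(t₁) = pair(p(e), pair(e, e)), NF(t₂) = e

Reduce t₁ = pair(p(f(f(pair(e, pair(c, e)), c), f(pair(c, pair(c, e)), e))), pair(e, f(c, c))):
1. pair(p(f(f(pair(e, pair(c, e)), c), f(pair(c, pair(c, e)), e))), pair(e, f(c, c)))  →  pair(p(f(c, f(pair(c, pair(c, e)), e))), pair(e, f(c, c)))   [R4 at 1.1.1]
2. pair(p(f(c, f(pair(c, pair(c, e)), e))), pair(e, f(c, c)))  →  pair(p(f(c, c)), pair(e, f(c, c)))   [R4 at 1.1.2]
3. pair(p(f(c, c)), pair(e, f(c, c)))  →  pair(p(e), pair(e, f(c, c)))   [R2 at 1.1]
4. pair(p(e), pair(e, f(c, c)))  →  pair(p(e), pair(e, e))   [R2 at 2.2]

Reduce t₂ = f(f(pair(pair(f(pair(e, pair(e, e)), e), e), pair(c, e)), e), c):
1. f(f(pair(pair(f(pair(e, pair(e, e)), e), e), pair(c, e)), e), c)  →  f(c, c)   [R4 at 1]
2. f(c, c)  →  e   [R2 at ε]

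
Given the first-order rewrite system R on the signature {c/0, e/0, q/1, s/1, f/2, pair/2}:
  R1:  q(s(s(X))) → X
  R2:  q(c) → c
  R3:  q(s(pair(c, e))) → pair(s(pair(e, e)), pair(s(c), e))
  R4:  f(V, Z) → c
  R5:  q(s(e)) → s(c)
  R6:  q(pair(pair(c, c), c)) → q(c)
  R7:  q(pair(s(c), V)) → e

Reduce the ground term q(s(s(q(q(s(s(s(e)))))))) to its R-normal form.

s(c)

1. q(s(s(q(q(s(s(s(e))))))))  →  q(q(s(s(s(e)))))   [R1 at ε]
2. q(q(s(s(s(e)))))  →  q(s(e))   [R1 at 1]
3. q(s(e))  →  s(c)   [R5 at ε]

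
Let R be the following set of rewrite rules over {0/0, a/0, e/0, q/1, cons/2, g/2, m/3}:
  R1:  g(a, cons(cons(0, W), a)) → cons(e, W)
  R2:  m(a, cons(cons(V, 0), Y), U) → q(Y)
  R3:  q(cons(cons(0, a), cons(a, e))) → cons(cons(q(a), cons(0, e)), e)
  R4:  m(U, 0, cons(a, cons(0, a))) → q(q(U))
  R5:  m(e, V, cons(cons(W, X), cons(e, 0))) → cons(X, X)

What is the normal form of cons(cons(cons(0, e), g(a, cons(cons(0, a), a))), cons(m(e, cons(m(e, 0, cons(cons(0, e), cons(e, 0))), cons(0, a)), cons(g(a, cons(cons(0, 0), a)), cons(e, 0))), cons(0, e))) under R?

1. cons(cons(cons(0, e), g(a, cons(cons(0, a), a))), cons(m(e, cons(m(e, 0, cons(cons(0, e), cons(e, 0))), cons(0, a)), cons(g(a, cons(cons(0, 0), a)), cons(e, 0))), cons(0, e)))  →  cons(cons(cons(0, e), cons(e, a)), cons(m(e, cons(m(e, 0, cons(cons(0, e), cons(e, 0))), cons(0, a)), cons(g(a, cons(cons(0, 0), a)), cons(e, 0))), cons(0, e)))   [R1 at 1.2]
2. cons(cons(cons(0, e), cons(e, a)), cons(m(e, cons(m(e, 0, cons(cons(0, e), cons(e, 0))), cons(0, a)), cons(g(a, cons(cons(0, 0), a)), cons(e, 0))), cons(0, e)))  →  cons(cons(cons(0, e), cons(e, a)), cons(m(e, cons(cons(e, e), cons(0, a)), cons(g(a, cons(cons(0, 0), a)), cons(e, 0))), cons(0, e)))   [R5 at 2.1.2.1]
3. cons(cons(cons(0, e), cons(e, a)), cons(m(e, cons(cons(e, e), cons(0, a)), cons(g(a, cons(cons(0, 0), a)), cons(e, 0))), cons(0, e)))  →  cons(cons(cons(0, e), cons(e, a)), cons(m(e, cons(cons(e, e), cons(0, a)), cons(cons(e, 0), cons(e, 0))), cons(0, e)))   [R1 at 2.1.3.1]
4. cons(cons(cons(0, e), cons(e, a)), cons(m(e, cons(cons(e, e), cons(0, a)), cons(cons(e, 0), cons(e, 0))), cons(0, e)))  →  cons(cons(cons(0, e), cons(e, a)), cons(cons(0, 0), cons(0, e)))   [R5 at 2.1]

cons(cons(cons(0, e), cons(e, a)), cons(cons(0, 0), cons(0, e)))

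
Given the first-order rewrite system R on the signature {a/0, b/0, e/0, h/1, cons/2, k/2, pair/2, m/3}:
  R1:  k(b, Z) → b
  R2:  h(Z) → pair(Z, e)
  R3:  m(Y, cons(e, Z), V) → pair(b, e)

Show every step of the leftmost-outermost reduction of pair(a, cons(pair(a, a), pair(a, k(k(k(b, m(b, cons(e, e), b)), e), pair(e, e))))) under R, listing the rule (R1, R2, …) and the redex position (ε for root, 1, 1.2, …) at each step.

pair(a, cons(pair(a, a), pair(a, b)))

1. pair(a, cons(pair(a, a), pair(a, k(k(k(b, m(b, cons(e, e), b)), e), pair(e, e)))))  →  pair(a, cons(pair(a, a), pair(a, k(k(b, e), pair(e, e)))))   [R1 at 2.2.2.1.1]
2. pair(a, cons(pair(a, a), pair(a, k(k(b, e), pair(e, e)))))  →  pair(a, cons(pair(a, a), pair(a, k(b, pair(e, e)))))   [R1 at 2.2.2.1]
3. pair(a, cons(pair(a, a), pair(a, k(b, pair(e, e)))))  →  pair(a, cons(pair(a, a), pair(a, b)))   [R1 at 2.2.2]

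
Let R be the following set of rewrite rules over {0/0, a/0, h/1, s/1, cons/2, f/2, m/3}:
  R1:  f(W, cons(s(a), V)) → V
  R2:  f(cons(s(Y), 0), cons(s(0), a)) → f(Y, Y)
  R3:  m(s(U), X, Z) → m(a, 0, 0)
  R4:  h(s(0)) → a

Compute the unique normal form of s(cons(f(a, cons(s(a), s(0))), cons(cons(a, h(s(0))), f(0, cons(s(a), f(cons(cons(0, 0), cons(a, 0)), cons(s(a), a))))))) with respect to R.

1. s(cons(f(a, cons(s(a), s(0))), cons(cons(a, h(s(0))), f(0, cons(s(a), f(cons(cons(0, 0), cons(a, 0)), cons(s(a), a)))))))  →  s(cons(s(0), cons(cons(a, h(s(0))), f(0, cons(s(a), f(cons(cons(0, 0), cons(a, 0)), cons(s(a), a)))))))   [R1 at 1.1]
2. s(cons(s(0), cons(cons(a, h(s(0))), f(0, cons(s(a), f(cons(cons(0, 0), cons(a, 0)), cons(s(a), a)))))))  →  s(cons(s(0), cons(cons(a, a), f(0, cons(s(a), f(cons(cons(0, 0), cons(a, 0)), cons(s(a), a)))))))   [R4 at 1.2.1.2]
3. s(cons(s(0), cons(cons(a, a), f(0, cons(s(a), f(cons(cons(0, 0), cons(a, 0)), cons(s(a), a)))))))  →  s(cons(s(0), cons(cons(a, a), f(cons(cons(0, 0), cons(a, 0)), cons(s(a), a)))))   [R1 at 1.2.2]
4. s(cons(s(0), cons(cons(a, a), f(cons(cons(0, 0), cons(a, 0)), cons(s(a), a)))))  →  s(cons(s(0), cons(cons(a, a), a)))   [R1 at 1.2.2]

s(cons(s(0), cons(cons(a, a), a)))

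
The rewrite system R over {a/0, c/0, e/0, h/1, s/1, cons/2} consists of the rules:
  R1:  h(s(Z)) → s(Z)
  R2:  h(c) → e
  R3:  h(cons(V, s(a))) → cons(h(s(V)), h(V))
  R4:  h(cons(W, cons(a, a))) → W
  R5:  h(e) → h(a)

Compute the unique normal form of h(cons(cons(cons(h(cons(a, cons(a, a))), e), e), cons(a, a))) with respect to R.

1. h(cons(cons(cons(h(cons(a, cons(a, a))), e), e), cons(a, a)))  →  cons(cons(h(cons(a, cons(a, a))), e), e)   [R4 at ε]
2. cons(cons(h(cons(a, cons(a, a))), e), e)  →  cons(cons(a, e), e)   [R4 at 1.1]

cons(cons(a, e), e)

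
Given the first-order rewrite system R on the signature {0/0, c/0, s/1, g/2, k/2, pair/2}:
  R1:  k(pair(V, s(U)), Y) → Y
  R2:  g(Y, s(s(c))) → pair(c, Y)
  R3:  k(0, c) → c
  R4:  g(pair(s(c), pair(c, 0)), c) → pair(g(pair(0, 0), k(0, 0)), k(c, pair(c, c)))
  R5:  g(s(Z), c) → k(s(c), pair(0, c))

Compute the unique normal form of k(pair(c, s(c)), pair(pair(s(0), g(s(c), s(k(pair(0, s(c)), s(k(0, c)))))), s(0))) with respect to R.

1. k(pair(c, s(c)), pair(pair(s(0), g(s(c), s(k(pair(0, s(c)), s(k(0, c)))))), s(0)))  →  pair(pair(s(0), g(s(c), s(k(pair(0, s(c)), s(k(0, c)))))), s(0))   [R1 at ε]
2. pair(pair(s(0), g(s(c), s(k(pair(0, s(c)), s(k(0, c)))))), s(0))  →  pair(pair(s(0), g(s(c), s(s(k(0, c))))), s(0))   [R1 at 1.2.2.1]
3. pair(pair(s(0), g(s(c), s(s(k(0, c))))), s(0))  →  pair(pair(s(0), g(s(c), s(s(c)))), s(0))   [R3 at 1.2.2.1.1]
4. pair(pair(s(0), g(s(c), s(s(c)))), s(0))  →  pair(pair(s(0), pair(c, s(c))), s(0))   [R2 at 1.2]

pair(pair(s(0), pair(c, s(c))), s(0))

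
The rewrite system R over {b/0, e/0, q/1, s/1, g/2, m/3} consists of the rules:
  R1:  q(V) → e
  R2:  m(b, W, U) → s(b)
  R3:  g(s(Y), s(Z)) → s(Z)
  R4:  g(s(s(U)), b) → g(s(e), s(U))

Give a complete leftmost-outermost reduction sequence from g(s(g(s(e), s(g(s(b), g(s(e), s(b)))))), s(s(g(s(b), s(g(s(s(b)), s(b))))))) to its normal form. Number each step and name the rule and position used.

s(s(s(s(b))))

1. g(s(g(s(e), s(g(s(b), g(s(e), s(b)))))), s(s(g(s(b), s(g(s(s(b)), s(b)))))))  →  s(s(g(s(b), s(g(s(s(b)), s(b))))))   [R3 at ε]
2. s(s(g(s(b), s(g(s(s(b)), s(b))))))  →  s(s(s(g(s(s(b)), s(b)))))   [R3 at 1.1]
3. s(s(s(g(s(s(b)), s(b)))))  →  s(s(s(s(b))))   [R3 at 1.1.1]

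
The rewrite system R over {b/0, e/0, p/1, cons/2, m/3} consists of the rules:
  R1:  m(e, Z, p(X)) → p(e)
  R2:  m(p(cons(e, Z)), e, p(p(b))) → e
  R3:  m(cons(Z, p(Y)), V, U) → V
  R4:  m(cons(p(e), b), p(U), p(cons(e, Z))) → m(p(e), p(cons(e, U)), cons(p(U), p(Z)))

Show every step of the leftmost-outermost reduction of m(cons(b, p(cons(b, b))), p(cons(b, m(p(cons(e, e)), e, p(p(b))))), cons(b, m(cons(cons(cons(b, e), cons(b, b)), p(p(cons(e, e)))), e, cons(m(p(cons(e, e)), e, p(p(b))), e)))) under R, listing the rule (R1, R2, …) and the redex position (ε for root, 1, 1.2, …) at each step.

p(cons(b, e))

1. m(cons(b, p(cons(b, b))), p(cons(b, m(p(cons(e, e)), e, p(p(b))))), cons(b, m(cons(cons(cons(b, e), cons(b, b)), p(p(cons(e, e)))), e, cons(m(p(cons(e, e)), e, p(p(b))), e))))  →  p(cons(b, m(p(cons(e, e)), e, p(p(b)))))   [R3 at ε]
2. p(cons(b, m(p(cons(e, e)), e, p(p(b)))))  →  p(cons(b, e))   [R2 at 1.2]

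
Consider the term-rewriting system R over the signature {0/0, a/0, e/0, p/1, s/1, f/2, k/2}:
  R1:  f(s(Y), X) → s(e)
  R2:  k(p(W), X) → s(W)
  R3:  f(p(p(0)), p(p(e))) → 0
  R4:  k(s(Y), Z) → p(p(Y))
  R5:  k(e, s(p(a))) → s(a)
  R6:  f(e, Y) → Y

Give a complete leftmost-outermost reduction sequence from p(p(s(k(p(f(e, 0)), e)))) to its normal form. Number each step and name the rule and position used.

p(p(s(s(0))))

1. p(p(s(k(p(f(e, 0)), e))))  →  p(p(s(s(f(e, 0)))))   [R2 at 1.1.1]
2. p(p(s(s(f(e, 0)))))  →  p(p(s(s(0))))   [R6 at 1.1.1.1]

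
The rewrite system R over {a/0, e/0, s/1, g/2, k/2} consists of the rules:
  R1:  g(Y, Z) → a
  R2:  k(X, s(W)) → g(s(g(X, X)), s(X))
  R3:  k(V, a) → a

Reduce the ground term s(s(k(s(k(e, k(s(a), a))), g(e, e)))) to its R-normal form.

1. s(s(k(s(k(e, k(s(a), a))), g(e, e))))  →  s(s(k(s(k(e, a)), g(e, e))))   [R3 at 1.1.1.1.2]
2. s(s(k(s(k(e, a)), g(e, e))))  →  s(s(k(s(a), g(e, e))))   [R3 at 1.1.1.1]
3. s(s(k(s(a), g(e, e))))  →  s(s(k(s(a), a)))   [R1 at 1.1.2]
4. s(s(k(s(a), a)))  →  s(s(a))   [R3 at 1.1]

s(s(a))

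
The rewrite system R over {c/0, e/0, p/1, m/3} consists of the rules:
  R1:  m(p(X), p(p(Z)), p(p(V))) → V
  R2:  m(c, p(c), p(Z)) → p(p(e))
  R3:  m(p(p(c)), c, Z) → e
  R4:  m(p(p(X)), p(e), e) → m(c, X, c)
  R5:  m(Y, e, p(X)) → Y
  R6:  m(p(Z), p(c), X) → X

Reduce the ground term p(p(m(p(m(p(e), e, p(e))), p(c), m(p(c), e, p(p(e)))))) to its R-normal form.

1. p(p(m(p(m(p(e), e, p(e))), p(c), m(p(c), e, p(p(e))))))  →  p(p(m(p(c), e, p(p(e)))))   [R6 at 1.1]
2. p(p(m(p(c), e, p(p(e)))))  →  p(p(p(c)))   [R5 at 1.1]

p(p(p(c)))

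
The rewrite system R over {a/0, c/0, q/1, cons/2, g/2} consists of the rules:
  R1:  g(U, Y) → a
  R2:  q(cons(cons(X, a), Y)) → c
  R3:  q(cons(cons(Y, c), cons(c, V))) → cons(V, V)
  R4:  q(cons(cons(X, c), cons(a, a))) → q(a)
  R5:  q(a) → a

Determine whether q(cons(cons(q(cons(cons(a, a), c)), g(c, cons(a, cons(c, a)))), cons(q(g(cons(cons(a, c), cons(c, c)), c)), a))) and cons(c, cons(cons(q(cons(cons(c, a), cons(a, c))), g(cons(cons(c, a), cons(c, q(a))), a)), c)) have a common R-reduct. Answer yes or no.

no — NF(t₁) = c, NF(t₂) = cons(c, cons(cons(c, a), c))

Reduce t₁ = q(cons(cons(q(cons(cons(a, a), c)), g(c, cons(a, cons(c, a)))), cons(q(g(cons(cons(a, c), cons(c, c)), c)), a))):
1. q(cons(cons(q(cons(cons(a, a), c)), g(c, cons(a, cons(c, a)))), cons(q(g(cons(cons(a, c), cons(c, c)), c)), a)))  →  q(cons(cons(c, g(c, cons(a, cons(c, a)))), cons(q(g(cons(cons(a, c), cons(c, c)), c)), a)))   [R2 at 1.1.1]
2. q(cons(cons(c, g(c, cons(a, cons(c, a)))), cons(q(g(cons(cons(a, c), cons(c, c)), c)), a)))  →  q(cons(cons(c, a), cons(q(g(cons(cons(a, c), cons(c, c)), c)), a)))   [R1 at 1.1.2]
3. q(cons(cons(c, a), cons(q(g(cons(cons(a, c), cons(c, c)), c)), a)))  →  c   [R2 at ε]

Reduce t₂ = cons(c, cons(cons(q(cons(cons(c, a), cons(a, c))), g(cons(cons(c, a), cons(c, q(a))), a)), c)):
1. cons(c, cons(cons(q(cons(cons(c, a), cons(a, c))), g(cons(cons(c, a), cons(c, q(a))), a)), c))  →  cons(c, cons(cons(c, g(cons(cons(c, a), cons(c, q(a))), a)), c))   [R2 at 2.1.1]
2. cons(c, cons(cons(c, g(cons(cons(c, a), cons(c, q(a))), a)), c))  →  cons(c, cons(cons(c, a), c))   [R1 at 2.1.2]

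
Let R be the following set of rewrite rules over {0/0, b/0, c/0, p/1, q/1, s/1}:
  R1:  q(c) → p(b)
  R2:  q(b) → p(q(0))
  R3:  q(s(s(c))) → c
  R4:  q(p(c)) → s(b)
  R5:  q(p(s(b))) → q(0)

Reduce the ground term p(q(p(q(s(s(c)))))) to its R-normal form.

1. p(q(p(q(s(s(c))))))  →  p(q(p(c)))   [R3 at 1.1.1]
2. p(q(p(c)))  →  p(s(b))   [R4 at 1]

p(s(b))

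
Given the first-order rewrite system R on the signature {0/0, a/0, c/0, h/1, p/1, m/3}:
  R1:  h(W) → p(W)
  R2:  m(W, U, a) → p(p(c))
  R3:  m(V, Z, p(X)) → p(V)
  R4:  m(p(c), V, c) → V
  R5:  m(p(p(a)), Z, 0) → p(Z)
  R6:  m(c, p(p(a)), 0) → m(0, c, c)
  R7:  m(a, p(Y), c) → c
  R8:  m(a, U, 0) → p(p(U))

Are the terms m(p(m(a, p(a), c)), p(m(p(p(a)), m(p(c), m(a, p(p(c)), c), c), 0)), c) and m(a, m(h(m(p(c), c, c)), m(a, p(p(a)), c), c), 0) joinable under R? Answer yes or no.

Reduce t₁ = m(p(m(a, p(a), c)), p(m(p(p(a)), m(p(c), m(a, p(p(c)), c), c), 0)), c):
1. m(p(m(a, p(a), c)), p(m(p(p(a)), m(p(c), m(a, p(p(c)), c), c), 0)), c)  →  m(p(c), p(m(p(p(a)), m(p(c), m(a, p(p(c)), c), c), 0)), c)   [R7 at 1.1]
2. m(p(c), p(m(p(p(a)), m(p(c), m(a, p(p(c)), c), c), 0)), c)  →  p(m(p(p(a)), m(p(c), m(a, p(p(c)), c), c), 0))   [R4 at ε]
3. p(m(p(p(a)), m(p(c), m(a, p(p(c)), c), c), 0))  →  p(p(m(p(c), m(a, p(p(c)), c), c)))   [R5 at 1]
4. p(p(m(p(c), m(a, p(p(c)), c), c)))  →  p(p(m(a, p(p(c)), c)))   [R4 at 1.1]
5. p(p(m(a, p(p(c)), c)))  →  p(p(c))   [R7 at 1.1]

Reduce t₂ = m(a, m(h(m(p(c), c, c)), m(a, p(p(a)), c), c), 0):
1. m(a, m(h(m(p(c), c, c)), m(a, p(p(a)), c), c), 0)  →  p(p(m(h(m(p(c), c, c)), m(a, p(p(a)), c), c)))   [R8 at ε]
2. p(p(m(h(m(p(c), c, c)), m(a, p(p(a)), c), c)))  →  p(p(m(p(m(p(c), c, c)), m(a, p(p(a)), c), c)))   [R1 at 1.1.1]
3. p(p(m(p(m(p(c), c, c)), m(a, p(p(a)), c), c)))  →  p(p(m(p(c), m(a, p(p(a)), c), c)))   [R4 at 1.1.1.1]
4. p(p(m(p(c), m(a, p(p(a)), c), c)))  →  p(p(m(a, p(p(a)), c)))   [R4 at 1.1]
5. p(p(m(a, p(p(a)), c)))  →  p(p(c))   [R7 at 1.1]

yes — NF(t₁) = p(p(c)), NF(t₂) = p(p(c))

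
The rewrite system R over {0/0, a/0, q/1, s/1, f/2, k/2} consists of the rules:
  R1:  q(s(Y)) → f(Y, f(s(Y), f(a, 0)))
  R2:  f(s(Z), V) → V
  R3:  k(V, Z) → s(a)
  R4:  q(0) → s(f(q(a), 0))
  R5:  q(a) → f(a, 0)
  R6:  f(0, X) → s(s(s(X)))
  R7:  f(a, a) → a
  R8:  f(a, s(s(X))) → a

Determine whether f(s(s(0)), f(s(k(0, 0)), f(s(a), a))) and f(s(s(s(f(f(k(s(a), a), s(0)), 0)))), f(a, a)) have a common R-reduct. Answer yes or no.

yes — NF(t₁) = a, NF(t₂) = a

Reduce t₁ = f(s(s(0)), f(s(k(0, 0)), f(s(a), a))):
1. f(s(s(0)), f(s(k(0, 0)), f(s(a), a)))  →  f(s(k(0, 0)), f(s(a), a))   [R2 at ε]
2. f(s(k(0, 0)), f(s(a), a))  →  f(s(a), a)   [R2 at ε]
3. f(s(a), a)  →  a   [R2 at ε]

Reduce t₂ = f(s(s(s(f(f(k(s(a), a), s(0)), 0)))), f(a, a)):
1. f(s(s(s(f(f(k(s(a), a), s(0)), 0)))), f(a, a))  →  f(a, a)   [R2 at ε]
2. f(a, a)  →  a   [R7 at ε]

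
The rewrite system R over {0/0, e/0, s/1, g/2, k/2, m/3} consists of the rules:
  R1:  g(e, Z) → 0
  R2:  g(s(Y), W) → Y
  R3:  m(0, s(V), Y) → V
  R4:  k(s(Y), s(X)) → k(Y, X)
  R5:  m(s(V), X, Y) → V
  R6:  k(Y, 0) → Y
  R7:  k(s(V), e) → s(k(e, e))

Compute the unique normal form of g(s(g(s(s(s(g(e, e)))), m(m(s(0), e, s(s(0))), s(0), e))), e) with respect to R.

1. g(s(g(s(s(s(g(e, e)))), m(m(s(0), e, s(s(0))), s(0), e))), e)  →  g(s(s(s(g(e, e)))), m(m(s(0), e, s(s(0))), s(0), e))   [R2 at ε]
2. g(s(s(s(g(e, e)))), m(m(s(0), e, s(s(0))), s(0), e))  →  s(s(g(e, e)))   [R2 at ε]
3. s(s(g(e, e)))  →  s(s(0))   [R1 at 1.1]

s(s(0))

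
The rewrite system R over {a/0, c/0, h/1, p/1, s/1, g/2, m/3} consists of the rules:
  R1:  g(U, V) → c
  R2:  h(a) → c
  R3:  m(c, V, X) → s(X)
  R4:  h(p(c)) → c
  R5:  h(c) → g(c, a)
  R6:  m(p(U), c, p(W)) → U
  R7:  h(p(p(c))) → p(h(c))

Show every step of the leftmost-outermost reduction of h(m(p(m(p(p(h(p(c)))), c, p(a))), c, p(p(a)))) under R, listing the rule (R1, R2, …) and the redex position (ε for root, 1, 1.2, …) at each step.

1. h(m(p(m(p(p(h(p(c)))), c, p(a))), c, p(p(a))))  →  h(m(p(p(h(p(c)))), c, p(a)))   [R6 at 1]
2. h(m(p(p(h(p(c)))), c, p(a)))  →  h(p(h(p(c))))   [R6 at 1]
3. h(p(h(p(c))))  →  h(p(c))   [R4 at 1.1]
4. h(p(c))  →  c   [R4 at ε]

c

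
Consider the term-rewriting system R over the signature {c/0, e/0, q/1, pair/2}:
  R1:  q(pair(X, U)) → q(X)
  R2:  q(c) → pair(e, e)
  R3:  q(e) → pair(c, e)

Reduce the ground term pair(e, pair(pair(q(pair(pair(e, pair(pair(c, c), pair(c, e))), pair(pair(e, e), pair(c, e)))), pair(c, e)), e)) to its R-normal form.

1. pair(e, pair(pair(q(pair(pair(e, pair(pair(c, c), pair(c, e))), pair(pair(e, e), pair(c, e)))), pair(c, e)), e))  →  pair(e, pair(pair(q(pair(e, pair(pair(c, c), pair(c, e)))), pair(c, e)), e))   [R1 at 2.1.1]
2. pair(e, pair(pair(q(pair(e, pair(pair(c, c), pair(c, e)))), pair(c, e)), e))  →  pair(e, pair(pair(q(e), pair(c, e)), e))   [R1 at 2.1.1]
3. pair(e, pair(pair(q(e), pair(c, e)), e))  →  pair(e, pair(pair(pair(c, e), pair(c, e)), e))   [R3 at 2.1.1]

pair(e, pair(pair(pair(c, e), pair(c, e)), e))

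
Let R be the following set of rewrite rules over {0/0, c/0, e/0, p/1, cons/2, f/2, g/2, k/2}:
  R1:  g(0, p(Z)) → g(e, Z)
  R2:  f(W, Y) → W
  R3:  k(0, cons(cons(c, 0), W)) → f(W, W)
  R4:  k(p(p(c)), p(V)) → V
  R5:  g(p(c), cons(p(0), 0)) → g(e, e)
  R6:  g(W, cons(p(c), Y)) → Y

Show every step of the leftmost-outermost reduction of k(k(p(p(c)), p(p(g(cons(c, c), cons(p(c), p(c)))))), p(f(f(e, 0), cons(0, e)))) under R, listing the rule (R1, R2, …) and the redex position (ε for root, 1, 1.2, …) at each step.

1. k(k(p(p(c)), p(p(g(cons(c, c), cons(p(c), p(c)))))), p(f(f(e, 0), cons(0, e))))  →  k(p(g(cons(c, c), cons(p(c), p(c)))), p(f(f(e, 0), cons(0, e))))   [R4 at 1]
2. k(p(g(cons(c, c), cons(p(c), p(c)))), p(f(f(e, 0), cons(0, e))))  →  k(p(p(c)), p(f(f(e, 0), cons(0, e))))   [R6 at 1.1]
3. k(p(p(c)), p(f(f(e, 0), cons(0, e))))  →  f(f(e, 0), cons(0, e))   [R4 at ε]
4. f(f(e, 0), cons(0, e))  →  f(e, 0)   [R2 at ε]
5. f(e, 0)  →  e   [R2 at ε]

e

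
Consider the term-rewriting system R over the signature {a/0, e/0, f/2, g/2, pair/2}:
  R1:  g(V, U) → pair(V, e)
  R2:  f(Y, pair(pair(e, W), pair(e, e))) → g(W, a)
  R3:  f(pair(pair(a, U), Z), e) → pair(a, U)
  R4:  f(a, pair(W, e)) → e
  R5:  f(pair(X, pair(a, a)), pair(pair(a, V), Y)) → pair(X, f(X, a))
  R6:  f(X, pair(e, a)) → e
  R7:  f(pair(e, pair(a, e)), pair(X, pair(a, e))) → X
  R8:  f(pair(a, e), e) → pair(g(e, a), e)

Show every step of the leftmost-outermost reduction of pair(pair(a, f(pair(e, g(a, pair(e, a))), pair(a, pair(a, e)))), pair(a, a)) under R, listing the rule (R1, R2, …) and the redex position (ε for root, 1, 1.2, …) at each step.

1. pair(pair(a, f(pair(e, g(a, pair(e, a))), pair(a, pair(a, e)))), pair(a, a))  →  pair(pair(a, f(pair(e, pair(a, e)), pair(a, pair(a, e)))), pair(a, a))   [R1 at 1.2.1.2]
2. pair(pair(a, f(pair(e, pair(a, e)), pair(a, pair(a, e)))), pair(a, a))  →  pair(pair(a, a), pair(a, a))   [R7 at 1.2]

pair(pair(a, a), pair(a, a))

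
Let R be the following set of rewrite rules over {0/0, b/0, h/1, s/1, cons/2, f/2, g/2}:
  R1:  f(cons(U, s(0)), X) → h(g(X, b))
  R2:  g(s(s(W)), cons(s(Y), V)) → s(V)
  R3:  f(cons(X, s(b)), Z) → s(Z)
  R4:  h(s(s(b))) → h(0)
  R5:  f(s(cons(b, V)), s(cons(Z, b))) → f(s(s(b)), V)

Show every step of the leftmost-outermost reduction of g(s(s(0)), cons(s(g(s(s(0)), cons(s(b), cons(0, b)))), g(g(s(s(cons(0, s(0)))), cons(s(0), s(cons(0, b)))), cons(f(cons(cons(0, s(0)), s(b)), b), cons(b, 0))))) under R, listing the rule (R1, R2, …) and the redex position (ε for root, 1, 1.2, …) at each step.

1. g(s(s(0)), cons(s(g(s(s(0)), cons(s(b), cons(0, b)))), g(g(s(s(cons(0, s(0)))), cons(s(0), s(cons(0, b)))), cons(f(cons(cons(0, s(0)), s(b)), b), cons(b, 0)))))  →  s(g(g(s(s(cons(0, s(0)))), cons(s(0), s(cons(0, b)))), cons(f(cons(cons(0, s(0)), s(b)), b), cons(b, 0))))   [R2 at ε]
2. s(g(g(s(s(cons(0, s(0)))), cons(s(0), s(cons(0, b)))), cons(f(cons(cons(0, s(0)), s(b)), b), cons(b, 0))))  →  s(g(s(s(cons(0, b))), cons(f(cons(cons(0, s(0)), s(b)), b), cons(b, 0))))   [R2 at 1.1]
3. s(g(s(s(cons(0, b))), cons(f(cons(cons(0, s(0)), s(b)), b), cons(b, 0))))  →  s(g(s(s(cons(0, b))), cons(s(b), cons(b, 0))))   [R3 at 1.2.1]
4. s(g(s(s(cons(0, b))), cons(s(b), cons(b, 0))))  →  s(s(cons(b, 0)))   [R2 at 1]

s(s(cons(b, 0)))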